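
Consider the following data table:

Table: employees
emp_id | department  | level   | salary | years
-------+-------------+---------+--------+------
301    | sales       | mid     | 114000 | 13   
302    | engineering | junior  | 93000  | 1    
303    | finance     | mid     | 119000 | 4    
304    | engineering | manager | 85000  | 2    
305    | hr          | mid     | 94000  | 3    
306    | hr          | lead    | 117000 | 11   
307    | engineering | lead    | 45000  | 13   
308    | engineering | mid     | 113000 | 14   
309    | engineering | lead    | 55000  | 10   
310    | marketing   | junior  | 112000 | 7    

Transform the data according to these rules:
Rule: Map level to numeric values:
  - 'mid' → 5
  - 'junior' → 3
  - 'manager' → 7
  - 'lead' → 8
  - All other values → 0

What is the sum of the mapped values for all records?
57

Step 1: Apply mapping to each record
Step 2: Count by status:
  'mid': 4 records × 5 = 20
  'junior': 2 records × 3 = 6
  'manager': 1 records × 7 = 7
  'lead': 3 records × 8 = 24
Step 3: Sum all mapped values = 57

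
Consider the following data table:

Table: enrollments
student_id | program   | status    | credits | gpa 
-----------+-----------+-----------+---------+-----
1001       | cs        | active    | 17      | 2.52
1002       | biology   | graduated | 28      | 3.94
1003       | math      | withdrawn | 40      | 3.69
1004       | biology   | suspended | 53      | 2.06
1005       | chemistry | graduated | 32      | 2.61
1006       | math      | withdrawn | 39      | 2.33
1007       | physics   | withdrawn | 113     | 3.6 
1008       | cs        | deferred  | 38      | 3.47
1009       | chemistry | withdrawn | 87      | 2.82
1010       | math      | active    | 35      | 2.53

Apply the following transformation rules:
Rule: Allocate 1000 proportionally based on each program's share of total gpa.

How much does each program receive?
biology: 202.91, chemistry: 183.63, cs: 202.57, math: 289.14, physics: 121.75

Step 1: Calculate total gpa = 29.57
Step 2: Calculate each program's proportion:
  biology: 6.0/29.57 = 20.29% → 202.91
  chemistry: 5.43/29.57 = 18.36% → 183.63
  cs: 5.99/29.57 = 20.26% → 202.57
  math: 8.55/29.57 = 28.91% → 289.14
  physics: 3.6/29.57 = 12.17% → 121.75
Step 3: Verify: sum of allocations ≈ 1000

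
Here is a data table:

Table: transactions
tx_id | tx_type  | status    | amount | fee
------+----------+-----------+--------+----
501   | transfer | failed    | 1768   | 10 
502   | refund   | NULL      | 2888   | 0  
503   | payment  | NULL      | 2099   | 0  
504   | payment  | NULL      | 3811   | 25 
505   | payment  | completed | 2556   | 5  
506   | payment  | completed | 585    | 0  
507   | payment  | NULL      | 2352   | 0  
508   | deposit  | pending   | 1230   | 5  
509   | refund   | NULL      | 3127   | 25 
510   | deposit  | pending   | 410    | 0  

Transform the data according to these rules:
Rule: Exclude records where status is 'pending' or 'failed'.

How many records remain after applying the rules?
7

Step 1: Count records to exclude
  - 2 (pending) + 1 (failed) = 3 records
Step 2: Total records: 10
Step 3: Remaining = 10 - 3 = 7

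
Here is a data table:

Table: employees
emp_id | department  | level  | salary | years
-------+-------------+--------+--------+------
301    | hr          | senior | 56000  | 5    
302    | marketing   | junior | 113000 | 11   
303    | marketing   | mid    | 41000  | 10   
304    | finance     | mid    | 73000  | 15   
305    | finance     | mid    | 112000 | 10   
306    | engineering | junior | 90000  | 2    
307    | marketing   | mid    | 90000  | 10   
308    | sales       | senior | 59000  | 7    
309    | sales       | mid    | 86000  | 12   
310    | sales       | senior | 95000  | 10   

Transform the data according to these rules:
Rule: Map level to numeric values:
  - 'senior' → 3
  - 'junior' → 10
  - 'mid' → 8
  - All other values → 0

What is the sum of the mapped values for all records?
69

Step 1: Apply mapping to each record
Step 2: Count by status:
  'senior': 3 records × 3 = 9
  'junior': 2 records × 10 = 20
  'mid': 5 records × 8 = 40
Step 3: Sum all mapped values = 69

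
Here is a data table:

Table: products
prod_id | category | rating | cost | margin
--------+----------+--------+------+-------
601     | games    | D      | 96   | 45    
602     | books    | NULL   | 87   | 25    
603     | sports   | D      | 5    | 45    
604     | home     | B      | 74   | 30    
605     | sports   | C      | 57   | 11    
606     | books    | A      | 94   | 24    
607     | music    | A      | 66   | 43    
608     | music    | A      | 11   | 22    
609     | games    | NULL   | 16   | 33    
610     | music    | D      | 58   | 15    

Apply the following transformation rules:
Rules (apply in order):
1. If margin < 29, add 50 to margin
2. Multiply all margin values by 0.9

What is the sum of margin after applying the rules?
488.7

Step 1: Apply Rule 1 - Add 50 to records with margin < 29
  - 5 records affected: 97 + (5 × 50) = 347
  - Unaffected records: 196
  - Sum after Rule 1: 543
Step 2: Apply Rule 2 - Multiply all by 0.9
  - 543 × 0.9 = 488.7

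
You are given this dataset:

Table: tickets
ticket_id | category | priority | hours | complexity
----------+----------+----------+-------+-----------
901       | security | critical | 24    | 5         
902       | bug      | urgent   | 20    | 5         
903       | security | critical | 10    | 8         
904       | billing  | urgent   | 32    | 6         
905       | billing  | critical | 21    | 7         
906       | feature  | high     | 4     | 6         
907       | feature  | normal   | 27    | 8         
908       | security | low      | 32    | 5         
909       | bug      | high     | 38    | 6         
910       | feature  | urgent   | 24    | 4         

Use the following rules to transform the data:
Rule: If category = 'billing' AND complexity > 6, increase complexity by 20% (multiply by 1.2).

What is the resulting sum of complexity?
61.4

Step 1: Find records where category = 'billing' AND complexity > 6
Step 2: 1 records match, summing to 7
Step 3: After multiplier: 7 × 1.2 = 8.4
Step 4: Unaffected records sum: 53
Step 5: Final sum = 8.4 + 53 = 61.4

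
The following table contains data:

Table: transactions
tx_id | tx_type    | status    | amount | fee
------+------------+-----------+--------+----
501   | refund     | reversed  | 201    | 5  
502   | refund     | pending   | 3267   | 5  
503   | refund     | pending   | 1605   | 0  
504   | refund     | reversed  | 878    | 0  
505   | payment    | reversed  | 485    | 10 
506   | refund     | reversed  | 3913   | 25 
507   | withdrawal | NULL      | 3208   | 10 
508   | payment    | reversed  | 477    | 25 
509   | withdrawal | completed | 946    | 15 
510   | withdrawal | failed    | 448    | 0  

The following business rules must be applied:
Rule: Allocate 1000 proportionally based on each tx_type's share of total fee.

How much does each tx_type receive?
payment: 368.42, refund: 368.42, withdrawal: 263.16

Step 1: Calculate total fee = 95
Step 2: Calculate each tx_type's proportion:
  payment: 35/95 = 36.84% → 368.42
  refund: 35/95 = 36.84% → 368.42
  withdrawal: 25/95 = 26.32% → 263.16
Step 3: Verify: sum of allocations ≈ 1000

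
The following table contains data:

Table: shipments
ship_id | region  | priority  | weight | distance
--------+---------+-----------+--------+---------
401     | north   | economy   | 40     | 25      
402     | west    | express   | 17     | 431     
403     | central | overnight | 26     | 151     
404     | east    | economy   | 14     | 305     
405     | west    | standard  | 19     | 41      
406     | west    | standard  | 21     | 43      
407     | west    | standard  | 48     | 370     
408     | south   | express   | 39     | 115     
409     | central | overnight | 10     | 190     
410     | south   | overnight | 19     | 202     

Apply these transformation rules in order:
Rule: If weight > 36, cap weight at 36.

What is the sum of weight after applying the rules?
234

Step 1: 3 records have weight > 36
Step 2: These records originally summed to 127
Step 3: After capping: 3 × 36 = 108
Step 4: Unaffected records sum: 126
Step 5: Final sum = 108 + 126 = 234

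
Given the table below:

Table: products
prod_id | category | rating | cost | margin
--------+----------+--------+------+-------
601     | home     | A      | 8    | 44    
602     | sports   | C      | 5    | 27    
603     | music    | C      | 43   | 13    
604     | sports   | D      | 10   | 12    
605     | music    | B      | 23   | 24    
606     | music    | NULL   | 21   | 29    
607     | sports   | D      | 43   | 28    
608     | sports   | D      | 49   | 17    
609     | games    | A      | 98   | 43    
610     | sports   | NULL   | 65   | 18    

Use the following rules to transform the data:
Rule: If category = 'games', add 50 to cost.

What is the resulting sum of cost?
415

Step 1: Count records where category = 'games': 1
Step 2: Total bonus added: 1 × 50 = 50
Step 3: Original sum of cost: 365
Step 4: Final sum = 365 + 50 = 415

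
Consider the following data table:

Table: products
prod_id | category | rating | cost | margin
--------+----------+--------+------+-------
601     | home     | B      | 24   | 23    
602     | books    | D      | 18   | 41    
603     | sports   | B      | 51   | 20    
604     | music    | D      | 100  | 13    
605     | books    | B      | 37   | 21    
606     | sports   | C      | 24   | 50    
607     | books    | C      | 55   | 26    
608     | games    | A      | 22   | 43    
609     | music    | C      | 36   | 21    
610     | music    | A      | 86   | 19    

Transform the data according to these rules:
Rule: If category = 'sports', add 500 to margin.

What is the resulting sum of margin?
1277

Step 1: Count records where category = 'sports': 2
Step 2: Total bonus added: 2 × 500 = 1000
Step 3: Original sum of margin: 277
Step 4: Final sum = 277 + 1000 = 1277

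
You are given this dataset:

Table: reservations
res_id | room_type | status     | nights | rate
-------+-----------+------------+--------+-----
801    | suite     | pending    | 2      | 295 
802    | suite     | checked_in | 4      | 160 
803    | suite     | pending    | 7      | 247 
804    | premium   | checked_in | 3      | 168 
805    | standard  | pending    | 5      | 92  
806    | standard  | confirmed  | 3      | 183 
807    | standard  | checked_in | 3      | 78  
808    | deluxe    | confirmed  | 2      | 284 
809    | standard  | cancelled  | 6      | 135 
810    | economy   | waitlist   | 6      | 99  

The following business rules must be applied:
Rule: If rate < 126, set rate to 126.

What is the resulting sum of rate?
1850

Step 1: 3 records have rate < 126
Step 2: These records originally summed to 269
Step 3: After setting to minimum: 3 × 126 = 378
Step 4: Unaffected records sum: 1472
Step 5: Final sum = 378 + 1472 = 1850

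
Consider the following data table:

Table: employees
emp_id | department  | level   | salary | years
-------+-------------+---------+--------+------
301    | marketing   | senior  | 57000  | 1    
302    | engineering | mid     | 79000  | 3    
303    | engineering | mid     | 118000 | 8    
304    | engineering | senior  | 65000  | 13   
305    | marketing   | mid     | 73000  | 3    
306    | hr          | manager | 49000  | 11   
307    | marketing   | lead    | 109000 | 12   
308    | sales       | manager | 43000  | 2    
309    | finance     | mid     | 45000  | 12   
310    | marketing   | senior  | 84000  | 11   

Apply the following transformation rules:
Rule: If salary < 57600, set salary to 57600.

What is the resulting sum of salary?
758400

Step 1: 4 records have salary < 57600
Step 2: These records originally summed to 194000
Step 3: After setting to minimum: 4 × 57600 = 230400
Step 4: Unaffected records sum: 528000
Step 5: Final sum = 230400 + 528000 = 758400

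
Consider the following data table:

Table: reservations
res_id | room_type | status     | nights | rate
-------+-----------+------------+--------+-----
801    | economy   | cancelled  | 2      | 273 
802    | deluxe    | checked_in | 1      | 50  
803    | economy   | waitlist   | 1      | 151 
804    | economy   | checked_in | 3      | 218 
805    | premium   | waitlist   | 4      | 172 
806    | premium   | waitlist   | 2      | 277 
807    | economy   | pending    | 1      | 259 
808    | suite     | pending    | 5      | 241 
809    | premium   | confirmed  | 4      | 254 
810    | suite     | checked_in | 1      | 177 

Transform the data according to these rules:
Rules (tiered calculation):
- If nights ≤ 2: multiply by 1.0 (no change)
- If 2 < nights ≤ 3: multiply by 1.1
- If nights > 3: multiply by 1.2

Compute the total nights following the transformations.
26.9

Step 1: Tier 1 (nights ≤ 2): 6 records, sum = 8 × 1.0 = 8.0
Step 2: Tier 2 (2 < nights ≤ 3): 1 records, sum = 3 × 1.1 = 3.3
Step 3: Tier 3 (nights > 3): 3 records, sum = 13 × 1.2 = 15.6
Step 4: Final sum = 8.0 + 3.3 + 15.6 = 26.9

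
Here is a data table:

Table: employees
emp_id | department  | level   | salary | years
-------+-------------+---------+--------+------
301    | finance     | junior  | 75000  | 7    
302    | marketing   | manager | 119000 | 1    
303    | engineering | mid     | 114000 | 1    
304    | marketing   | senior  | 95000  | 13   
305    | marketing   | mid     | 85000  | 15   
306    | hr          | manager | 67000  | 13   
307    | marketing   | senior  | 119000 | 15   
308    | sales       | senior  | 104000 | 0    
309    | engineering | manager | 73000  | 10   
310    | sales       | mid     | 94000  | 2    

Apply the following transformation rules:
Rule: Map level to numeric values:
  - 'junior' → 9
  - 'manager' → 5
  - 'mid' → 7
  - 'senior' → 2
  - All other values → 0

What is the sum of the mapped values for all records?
51

Step 1: Apply mapping to each record
Step 2: Count by status:
  'junior': 1 records × 9 = 9
  'manager': 3 records × 5 = 15
  'mid': 3 records × 7 = 21
  'senior': 3 records × 2 = 6
Step 3: Sum all mapped values = 51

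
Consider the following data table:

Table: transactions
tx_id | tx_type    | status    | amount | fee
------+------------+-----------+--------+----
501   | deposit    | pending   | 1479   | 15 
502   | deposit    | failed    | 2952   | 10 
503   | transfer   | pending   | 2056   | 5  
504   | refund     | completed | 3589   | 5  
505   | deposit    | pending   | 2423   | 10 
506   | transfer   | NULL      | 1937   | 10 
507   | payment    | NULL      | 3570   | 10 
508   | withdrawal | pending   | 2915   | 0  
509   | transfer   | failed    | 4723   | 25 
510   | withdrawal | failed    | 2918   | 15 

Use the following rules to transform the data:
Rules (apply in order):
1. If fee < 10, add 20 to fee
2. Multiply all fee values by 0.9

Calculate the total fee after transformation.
148.5

Step 1: Apply Rule 1 - Add 20 to records with fee < 10
  - 3 records affected: 10 + (3 × 20) = 70
  - Unaffected records: 95
  - Sum after Rule 1: 165
Step 2: Apply Rule 2 - Multiply all by 0.9
  - 165 × 0.9 = 148.5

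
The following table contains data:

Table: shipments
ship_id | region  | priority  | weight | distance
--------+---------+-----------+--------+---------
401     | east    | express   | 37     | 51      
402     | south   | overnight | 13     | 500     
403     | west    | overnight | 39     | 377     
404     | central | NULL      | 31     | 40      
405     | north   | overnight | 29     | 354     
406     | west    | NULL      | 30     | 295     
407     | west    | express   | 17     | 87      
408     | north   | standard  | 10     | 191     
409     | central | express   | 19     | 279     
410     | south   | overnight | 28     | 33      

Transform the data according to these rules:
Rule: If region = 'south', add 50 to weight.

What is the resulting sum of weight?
353

Step 1: Count records where region = 'south': 2
Step 2: Total bonus added: 2 × 50 = 100
Step 3: Original sum of weight: 253
Step 4: Final sum = 253 + 100 = 353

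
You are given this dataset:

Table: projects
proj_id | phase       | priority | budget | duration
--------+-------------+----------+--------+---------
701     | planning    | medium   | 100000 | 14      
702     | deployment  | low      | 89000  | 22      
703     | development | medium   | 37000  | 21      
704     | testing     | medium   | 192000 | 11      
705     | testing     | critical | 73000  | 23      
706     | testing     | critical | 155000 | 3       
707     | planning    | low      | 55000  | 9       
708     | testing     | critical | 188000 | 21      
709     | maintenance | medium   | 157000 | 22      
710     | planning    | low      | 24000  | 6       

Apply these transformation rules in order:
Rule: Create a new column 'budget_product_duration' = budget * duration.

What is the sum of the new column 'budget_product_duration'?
16432000

Step 1: For each record, compute budget * duration
Example calculations:
  100000 * 14 = 1400000
  89000 * 22 = 1958000
  37000 * 21 = 777000
  ...
Step 2: Sum all derived values
Step 3: Total = 16432000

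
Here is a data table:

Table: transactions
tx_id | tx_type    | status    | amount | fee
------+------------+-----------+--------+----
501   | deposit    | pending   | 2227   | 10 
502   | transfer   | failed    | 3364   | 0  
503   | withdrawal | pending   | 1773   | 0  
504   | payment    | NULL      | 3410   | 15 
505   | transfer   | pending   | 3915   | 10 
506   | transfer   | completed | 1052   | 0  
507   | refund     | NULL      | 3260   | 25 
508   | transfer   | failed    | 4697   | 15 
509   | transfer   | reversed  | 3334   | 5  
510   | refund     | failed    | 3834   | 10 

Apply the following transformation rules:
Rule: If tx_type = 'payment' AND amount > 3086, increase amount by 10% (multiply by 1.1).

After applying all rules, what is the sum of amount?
31207.0

Step 1: Find records where tx_type = 'payment' AND amount > 3086
Step 2: 1 records match, summing to 3410
Step 3: After multiplier: 3410 × 1.1 = 3751.0
Step 4: Unaffected records sum: 27456
Step 5: Final sum = 3751.0 + 27456 = 31207.0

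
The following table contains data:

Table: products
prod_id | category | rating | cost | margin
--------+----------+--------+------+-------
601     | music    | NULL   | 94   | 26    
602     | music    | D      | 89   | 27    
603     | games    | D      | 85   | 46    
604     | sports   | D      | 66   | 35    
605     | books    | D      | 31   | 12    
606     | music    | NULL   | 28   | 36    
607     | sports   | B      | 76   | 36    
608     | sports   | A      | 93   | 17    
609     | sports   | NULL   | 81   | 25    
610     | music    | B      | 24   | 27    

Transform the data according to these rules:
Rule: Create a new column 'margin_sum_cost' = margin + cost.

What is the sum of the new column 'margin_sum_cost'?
954

Step 1: For each record, compute margin + cost
Example calculations:
  26 + 94 = 120
  27 + 89 = 116
  46 + 85 = 131
  ...
Step 2: Sum all derived values
Step 3: Total = 954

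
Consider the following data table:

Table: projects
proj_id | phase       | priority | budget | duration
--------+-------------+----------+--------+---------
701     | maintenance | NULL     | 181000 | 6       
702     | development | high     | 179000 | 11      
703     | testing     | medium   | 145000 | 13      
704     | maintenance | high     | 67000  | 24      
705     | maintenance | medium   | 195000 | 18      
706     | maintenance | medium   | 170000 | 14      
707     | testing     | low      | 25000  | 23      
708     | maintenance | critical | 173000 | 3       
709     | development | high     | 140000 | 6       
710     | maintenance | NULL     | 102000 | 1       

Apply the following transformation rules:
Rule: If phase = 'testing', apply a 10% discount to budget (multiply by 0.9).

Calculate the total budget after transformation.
1360000.0

Step 1: Records with phase = 'testing' have total budget = 170000
Step 2: Apply multiplier: 170000 × 0.9 = 153000.0
Step 3: Other records total: 1207000
Step 4: Final sum = 153000.0 + 1207000 = 1360000.0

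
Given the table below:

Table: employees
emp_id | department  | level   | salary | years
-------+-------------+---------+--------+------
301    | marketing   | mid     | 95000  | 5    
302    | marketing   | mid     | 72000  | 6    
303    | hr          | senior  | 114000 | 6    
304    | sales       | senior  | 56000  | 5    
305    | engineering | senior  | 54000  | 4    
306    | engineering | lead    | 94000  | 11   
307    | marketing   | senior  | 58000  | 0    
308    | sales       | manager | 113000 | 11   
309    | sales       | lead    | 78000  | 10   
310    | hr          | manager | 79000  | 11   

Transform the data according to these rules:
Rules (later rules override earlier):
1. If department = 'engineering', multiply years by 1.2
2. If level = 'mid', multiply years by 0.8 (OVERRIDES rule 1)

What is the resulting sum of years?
69.8

Step 1: Rule 2 takes priority for records with level = 'mid'
  - 2 records: 11 × 0.8 = 8.8
Step 2: Rule 1 applies to remaining records with department = 'engineering'
  - 2 records: 15 × 1.2 = 18.0
Step 3: Other records unchanged: 43
Step 4: Final sum = 8.8 + 18.0 + 43 = 69.8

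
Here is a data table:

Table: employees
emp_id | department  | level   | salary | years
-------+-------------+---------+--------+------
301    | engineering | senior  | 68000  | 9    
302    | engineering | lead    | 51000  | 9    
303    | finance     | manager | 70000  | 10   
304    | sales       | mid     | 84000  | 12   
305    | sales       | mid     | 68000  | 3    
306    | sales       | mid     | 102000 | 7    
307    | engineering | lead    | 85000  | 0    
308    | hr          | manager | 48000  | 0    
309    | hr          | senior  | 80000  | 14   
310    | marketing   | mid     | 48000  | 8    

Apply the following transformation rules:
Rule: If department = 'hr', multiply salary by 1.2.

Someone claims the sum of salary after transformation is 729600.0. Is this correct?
Yes, the result is correct.

Step 1: Calculate the correct sum after transformation
Step 2: Apply multiplier 1.2 to records where department = 'hr'
Step 3: Correct result = 729600.0
Step 4: Claimed result = 729600.0
Step 5: 729600.0 = 729600.0 ✓
Conclusion: The claimed result is correct.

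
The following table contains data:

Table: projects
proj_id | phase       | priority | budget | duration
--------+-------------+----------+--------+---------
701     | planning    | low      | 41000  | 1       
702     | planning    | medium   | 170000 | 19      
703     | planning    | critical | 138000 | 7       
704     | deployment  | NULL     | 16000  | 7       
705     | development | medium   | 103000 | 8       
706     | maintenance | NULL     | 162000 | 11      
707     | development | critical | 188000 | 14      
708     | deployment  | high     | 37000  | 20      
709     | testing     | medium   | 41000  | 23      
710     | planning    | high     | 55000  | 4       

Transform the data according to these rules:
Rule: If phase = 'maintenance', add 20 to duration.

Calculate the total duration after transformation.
134

Step 1: Count records where phase = 'maintenance': 1
Step 2: Total bonus added: 1 × 20 = 20
Step 3: Original sum of duration: 114
Step 4: Final sum = 114 + 20 = 134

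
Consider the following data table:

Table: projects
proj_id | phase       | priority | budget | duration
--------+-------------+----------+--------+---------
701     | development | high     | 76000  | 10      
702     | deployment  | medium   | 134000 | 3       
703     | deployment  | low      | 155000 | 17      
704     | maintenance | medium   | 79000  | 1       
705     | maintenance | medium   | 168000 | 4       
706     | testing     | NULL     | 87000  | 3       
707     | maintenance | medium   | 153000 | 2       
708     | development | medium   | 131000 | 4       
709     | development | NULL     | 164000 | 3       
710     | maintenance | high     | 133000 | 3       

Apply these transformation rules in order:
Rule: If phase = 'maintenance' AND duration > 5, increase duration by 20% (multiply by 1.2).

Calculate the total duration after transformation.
50

Step 1: Find records where phase = 'maintenance' AND duration > 5
Step 2: 0 records match, summing to 0
Step 3: After multiplier: 0 × 1.2 = 0.0
Step 4: Unaffected records sum: 50
Step 5: Final sum = 0.0 + 50 = 50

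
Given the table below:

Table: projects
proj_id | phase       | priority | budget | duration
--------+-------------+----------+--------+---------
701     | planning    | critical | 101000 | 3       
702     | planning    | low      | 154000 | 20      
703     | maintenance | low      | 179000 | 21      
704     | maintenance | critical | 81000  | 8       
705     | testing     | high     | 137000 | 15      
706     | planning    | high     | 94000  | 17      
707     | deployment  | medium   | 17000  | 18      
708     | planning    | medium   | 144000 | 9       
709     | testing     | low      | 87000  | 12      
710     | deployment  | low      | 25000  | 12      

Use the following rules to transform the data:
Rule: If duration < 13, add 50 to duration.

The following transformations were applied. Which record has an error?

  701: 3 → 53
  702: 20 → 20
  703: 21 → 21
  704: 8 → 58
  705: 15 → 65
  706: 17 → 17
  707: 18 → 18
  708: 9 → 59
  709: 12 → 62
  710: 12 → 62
Record 705 has an error. The correct transformed value should be 15, not 65.

Step 1: Check each record against the rule
Step 2: Record 705 has duration = 15
Step 3: Since 15 >= 13, the bonus should not have been applied
Step 4: Correct value = 15, but claimed value = 65
Conclusion: Record 705 has the error.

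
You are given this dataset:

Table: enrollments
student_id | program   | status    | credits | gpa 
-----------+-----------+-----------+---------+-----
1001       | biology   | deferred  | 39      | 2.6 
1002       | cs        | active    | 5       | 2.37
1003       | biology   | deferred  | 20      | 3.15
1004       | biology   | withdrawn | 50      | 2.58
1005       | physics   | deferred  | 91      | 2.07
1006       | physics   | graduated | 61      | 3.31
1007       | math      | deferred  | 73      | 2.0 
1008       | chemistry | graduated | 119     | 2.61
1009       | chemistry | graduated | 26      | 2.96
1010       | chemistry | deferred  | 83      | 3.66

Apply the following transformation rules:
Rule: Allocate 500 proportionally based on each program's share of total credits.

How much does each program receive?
biology: 96.12, chemistry: 201.06, cs: 4.41, math: 64.37, physics: 134.04

Step 1: Calculate total credits = 567
Step 2: Calculate each program's proportion:
  biology: 109/567 = 19.22% → 96.12
  chemistry: 228/567 = 40.21% → 201.06
  cs: 5/567 = 0.88% → 4.41
  math: 73/567 = 12.87% → 64.37
  physics: 152/567 = 26.81% → 134.04
Step 3: Verify: sum of allocations ≈ 500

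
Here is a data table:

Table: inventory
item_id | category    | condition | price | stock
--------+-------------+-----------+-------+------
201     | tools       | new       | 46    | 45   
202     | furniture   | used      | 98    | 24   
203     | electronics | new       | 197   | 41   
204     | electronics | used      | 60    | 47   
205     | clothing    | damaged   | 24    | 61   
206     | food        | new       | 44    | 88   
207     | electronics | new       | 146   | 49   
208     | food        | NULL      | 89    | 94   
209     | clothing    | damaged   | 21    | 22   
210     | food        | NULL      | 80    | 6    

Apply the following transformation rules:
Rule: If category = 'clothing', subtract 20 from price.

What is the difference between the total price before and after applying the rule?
40

Step 1: Original sum of price = 805
Step 2: 2 records have category = 'clothing'
Step 3: Each affected record changes by -20
Step 4: Total change = 2 × -20 = -40
Step 5: New sum = 805 + -40 = 765
Step 6: Difference = |765 - 805| = 40
        (Sum decreased by 40)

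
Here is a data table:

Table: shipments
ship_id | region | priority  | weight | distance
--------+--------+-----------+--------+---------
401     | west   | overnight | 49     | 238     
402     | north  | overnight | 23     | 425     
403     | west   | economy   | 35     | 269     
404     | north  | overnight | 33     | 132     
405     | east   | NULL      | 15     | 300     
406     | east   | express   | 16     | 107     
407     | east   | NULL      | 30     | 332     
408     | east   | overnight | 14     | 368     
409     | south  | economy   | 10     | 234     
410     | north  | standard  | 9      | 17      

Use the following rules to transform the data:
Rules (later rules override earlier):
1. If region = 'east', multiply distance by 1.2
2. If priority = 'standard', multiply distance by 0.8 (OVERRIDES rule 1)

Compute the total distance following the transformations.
2640.0

Step 1: Rule 2 takes priority for records with priority = 'standard'
  - 1 records: 17 × 0.8 = 13.6
Step 2: Rule 1 applies to remaining records with region = 'east'
  - 4 records: 1107 × 1.2 = 1328.4
Step 3: Other records unchanged: 1298
Step 4: Final sum = 13.6 + 1328.4 + 1298 = 2640.0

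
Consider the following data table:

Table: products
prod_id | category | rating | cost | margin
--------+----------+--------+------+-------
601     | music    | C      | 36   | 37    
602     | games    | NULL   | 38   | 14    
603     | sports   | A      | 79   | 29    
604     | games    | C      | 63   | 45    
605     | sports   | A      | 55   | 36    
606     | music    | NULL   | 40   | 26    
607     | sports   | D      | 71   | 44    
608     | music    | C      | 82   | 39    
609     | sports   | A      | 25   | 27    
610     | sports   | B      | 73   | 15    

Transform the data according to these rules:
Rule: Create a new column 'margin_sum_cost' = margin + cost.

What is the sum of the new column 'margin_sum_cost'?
874

Step 1: For each record, compute margin + cost
Example calculations:
  37 + 36 = 73
  14 + 38 = 52
  29 + 79 = 108
  ...
Step 2: Sum all derived values
Step 3: Total = 874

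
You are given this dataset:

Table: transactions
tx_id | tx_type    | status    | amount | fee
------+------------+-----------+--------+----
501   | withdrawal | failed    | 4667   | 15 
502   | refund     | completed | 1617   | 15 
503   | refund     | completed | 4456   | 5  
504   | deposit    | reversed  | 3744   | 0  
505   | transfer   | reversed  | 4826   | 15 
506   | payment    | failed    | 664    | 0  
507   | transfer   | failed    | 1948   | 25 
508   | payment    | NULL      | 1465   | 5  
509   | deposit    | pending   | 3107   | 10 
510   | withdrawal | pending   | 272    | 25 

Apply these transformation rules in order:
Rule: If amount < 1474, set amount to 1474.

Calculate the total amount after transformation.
28787

Step 1: 3 records have amount < 1474
Step 2: These records originally summed to 2401
Step 3: After setting to minimum: 3 × 1474 = 4422
Step 4: Unaffected records sum: 24365
Step 5: Final sum = 4422 + 24365 = 28787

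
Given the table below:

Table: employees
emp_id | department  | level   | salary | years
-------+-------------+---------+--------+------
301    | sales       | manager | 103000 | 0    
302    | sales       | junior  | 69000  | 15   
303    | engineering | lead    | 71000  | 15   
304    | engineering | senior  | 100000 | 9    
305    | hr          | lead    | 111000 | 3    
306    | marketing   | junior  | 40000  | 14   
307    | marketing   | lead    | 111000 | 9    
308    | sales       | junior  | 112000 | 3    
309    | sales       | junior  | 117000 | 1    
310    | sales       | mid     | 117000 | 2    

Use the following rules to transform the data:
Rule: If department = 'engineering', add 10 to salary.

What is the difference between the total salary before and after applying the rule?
20

Step 1: Original sum of salary = 951000
Step 2: 2 records have department = 'engineering'
Step 3: Each affected record changes by 10
Step 4: Total change = 2 × 10 = 20
Step 5: New sum = 951000 + 20 = 951020
Step 6: Difference = |951020 - 951000| = 20
        (Sum increased by 20)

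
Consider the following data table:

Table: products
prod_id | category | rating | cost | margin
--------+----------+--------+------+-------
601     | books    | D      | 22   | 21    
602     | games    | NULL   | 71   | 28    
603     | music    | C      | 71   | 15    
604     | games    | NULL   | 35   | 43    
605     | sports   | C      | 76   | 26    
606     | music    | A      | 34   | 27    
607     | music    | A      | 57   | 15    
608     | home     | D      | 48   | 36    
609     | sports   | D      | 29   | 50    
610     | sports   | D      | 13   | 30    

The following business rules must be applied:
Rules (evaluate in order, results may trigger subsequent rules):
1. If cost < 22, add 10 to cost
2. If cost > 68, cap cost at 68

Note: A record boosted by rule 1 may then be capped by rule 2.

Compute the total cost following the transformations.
452

Step 1: Apply rule 1 to records with cost < 22
  - 1 records get bonus of 10
  - Of these, 0 records then exceed 68 and get capped
Step 2: Apply rule 2 to records with cost > 68
  - 3 records (original) are capped
Step 3: Calculate final sum = 452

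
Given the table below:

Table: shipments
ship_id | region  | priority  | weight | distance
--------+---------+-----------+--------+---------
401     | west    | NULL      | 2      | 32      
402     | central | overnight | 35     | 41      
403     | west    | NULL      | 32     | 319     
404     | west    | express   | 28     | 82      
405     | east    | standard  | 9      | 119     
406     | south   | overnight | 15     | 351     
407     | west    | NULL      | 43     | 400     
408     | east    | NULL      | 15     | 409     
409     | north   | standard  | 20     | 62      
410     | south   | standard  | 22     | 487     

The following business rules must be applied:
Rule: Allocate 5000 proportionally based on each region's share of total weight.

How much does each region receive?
central: 791.86, east: 542.99, north: 452.49, south: 837.1, west: 2375.57

Step 1: Calculate total weight = 221
Step 2: Calculate each region's proportion:
  central: 35/221 = 15.84% → 791.86
  east: 24/221 = 10.86% → 542.99
  north: 20/221 = 9.05% → 452.49
  south: 37/221 = 16.74% → 837.1
  west: 105/221 = 47.51% → 2375.57
Step 3: Verify: sum of allocations ≈ 5000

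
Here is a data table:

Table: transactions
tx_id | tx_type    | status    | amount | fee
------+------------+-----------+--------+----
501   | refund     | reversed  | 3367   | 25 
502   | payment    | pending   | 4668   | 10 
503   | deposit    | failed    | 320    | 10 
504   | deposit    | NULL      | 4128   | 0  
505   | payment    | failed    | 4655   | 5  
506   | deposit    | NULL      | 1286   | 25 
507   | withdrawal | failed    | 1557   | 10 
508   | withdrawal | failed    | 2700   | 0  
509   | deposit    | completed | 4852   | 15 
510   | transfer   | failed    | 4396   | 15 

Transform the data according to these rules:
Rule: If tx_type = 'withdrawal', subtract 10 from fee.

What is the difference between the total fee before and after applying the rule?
20

Step 1: Original sum of fee = 115
Step 2: 2 records have tx_type = 'withdrawal'
Step 3: Each affected record changes by -10
Step 4: Total change = 2 × -10 = -20
Step 5: New sum = 115 + -20 = 95
Step 6: Difference = |95 - 115| = 20
        (Sum decreased by 20)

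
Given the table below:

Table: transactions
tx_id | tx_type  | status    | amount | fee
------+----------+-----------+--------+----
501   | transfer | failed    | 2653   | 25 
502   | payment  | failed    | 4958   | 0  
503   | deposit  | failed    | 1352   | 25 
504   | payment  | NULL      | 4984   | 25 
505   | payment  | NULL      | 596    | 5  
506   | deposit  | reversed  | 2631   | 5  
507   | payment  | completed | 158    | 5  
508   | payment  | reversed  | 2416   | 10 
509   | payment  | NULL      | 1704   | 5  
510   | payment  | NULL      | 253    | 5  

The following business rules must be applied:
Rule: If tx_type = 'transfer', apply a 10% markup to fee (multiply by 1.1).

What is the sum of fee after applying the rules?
112.5

Step 1: Records with tx_type = 'transfer' have total fee = 25
Step 2: Apply multiplier: 25 × 1.1 = 27.5
Step 3: Other records total: 85
Step 4: Final sum = 27.5 + 85 = 112.5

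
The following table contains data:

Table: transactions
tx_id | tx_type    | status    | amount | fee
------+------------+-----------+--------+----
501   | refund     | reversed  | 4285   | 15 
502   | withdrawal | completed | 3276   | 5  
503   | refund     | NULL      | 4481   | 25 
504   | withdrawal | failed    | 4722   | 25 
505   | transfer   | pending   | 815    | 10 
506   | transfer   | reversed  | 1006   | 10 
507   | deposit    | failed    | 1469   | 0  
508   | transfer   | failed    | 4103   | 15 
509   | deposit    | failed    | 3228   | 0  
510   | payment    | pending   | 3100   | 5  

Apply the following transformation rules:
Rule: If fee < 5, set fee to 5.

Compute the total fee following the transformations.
120

Step 1: 2 records have fee < 5
Step 2: These records originally summed to 0
Step 3: After setting to minimum: 2 × 5 = 10
Step 4: Unaffected records sum: 110
Step 5: Final sum = 10 + 110 = 120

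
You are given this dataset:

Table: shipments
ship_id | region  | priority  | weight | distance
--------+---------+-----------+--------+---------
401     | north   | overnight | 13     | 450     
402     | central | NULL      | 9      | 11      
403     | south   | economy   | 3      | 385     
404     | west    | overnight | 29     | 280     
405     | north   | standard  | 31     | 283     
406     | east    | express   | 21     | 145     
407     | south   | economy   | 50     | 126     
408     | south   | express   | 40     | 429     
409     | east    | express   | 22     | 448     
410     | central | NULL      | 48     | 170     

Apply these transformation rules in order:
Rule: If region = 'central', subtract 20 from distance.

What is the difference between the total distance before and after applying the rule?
40

Step 1: Original sum of distance = 2727
Step 2: 2 records have region = 'central'
Step 3: Each affected record changes by -20
Step 4: Total change = 2 × -20 = -40
Step 5: New sum = 2727 + -40 = 2687
Step 6: Difference = |2687 - 2727| = 40
        (Sum decreased by 40)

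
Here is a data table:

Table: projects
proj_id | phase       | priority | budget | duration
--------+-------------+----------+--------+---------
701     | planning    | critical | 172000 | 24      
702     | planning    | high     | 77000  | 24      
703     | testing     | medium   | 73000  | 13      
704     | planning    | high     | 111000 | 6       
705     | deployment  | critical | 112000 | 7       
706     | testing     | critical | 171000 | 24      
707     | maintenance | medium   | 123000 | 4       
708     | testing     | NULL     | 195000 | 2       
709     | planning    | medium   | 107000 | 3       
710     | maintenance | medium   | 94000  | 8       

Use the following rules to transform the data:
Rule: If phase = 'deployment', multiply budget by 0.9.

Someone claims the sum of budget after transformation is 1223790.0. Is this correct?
No, the correct result is 1223800.0.

Step 1: Calculate the correct sum after transformation
Step 2: Apply multiplier 0.9 to records where phase = 'deployment'
Step 3: Correct result = 1223800.0
Step 4: Claimed result = 1223790.0
Step 5: 1223800.0 ≠ 1223790.0
Conclusion: The claimed result is incorrect. The correct answer is 1223800.0.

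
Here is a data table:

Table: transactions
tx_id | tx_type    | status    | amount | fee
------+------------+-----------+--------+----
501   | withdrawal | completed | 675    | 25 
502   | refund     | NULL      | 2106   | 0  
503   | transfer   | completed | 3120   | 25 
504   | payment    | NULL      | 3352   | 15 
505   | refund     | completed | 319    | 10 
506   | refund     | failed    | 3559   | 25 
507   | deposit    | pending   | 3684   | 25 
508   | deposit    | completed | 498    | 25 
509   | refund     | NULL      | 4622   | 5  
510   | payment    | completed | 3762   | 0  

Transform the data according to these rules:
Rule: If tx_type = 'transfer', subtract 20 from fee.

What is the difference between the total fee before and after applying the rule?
20

Step 1: Original sum of fee = 155
Step 2: 1 records have tx_type = 'transfer'
Step 3: Each affected record changes by -20
Step 4: Total change = 1 × -20 = -20
Step 5: New sum = 155 + -20 = 135
Step 6: Difference = |135 - 155| = 20
        (Sum decreased by 20)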